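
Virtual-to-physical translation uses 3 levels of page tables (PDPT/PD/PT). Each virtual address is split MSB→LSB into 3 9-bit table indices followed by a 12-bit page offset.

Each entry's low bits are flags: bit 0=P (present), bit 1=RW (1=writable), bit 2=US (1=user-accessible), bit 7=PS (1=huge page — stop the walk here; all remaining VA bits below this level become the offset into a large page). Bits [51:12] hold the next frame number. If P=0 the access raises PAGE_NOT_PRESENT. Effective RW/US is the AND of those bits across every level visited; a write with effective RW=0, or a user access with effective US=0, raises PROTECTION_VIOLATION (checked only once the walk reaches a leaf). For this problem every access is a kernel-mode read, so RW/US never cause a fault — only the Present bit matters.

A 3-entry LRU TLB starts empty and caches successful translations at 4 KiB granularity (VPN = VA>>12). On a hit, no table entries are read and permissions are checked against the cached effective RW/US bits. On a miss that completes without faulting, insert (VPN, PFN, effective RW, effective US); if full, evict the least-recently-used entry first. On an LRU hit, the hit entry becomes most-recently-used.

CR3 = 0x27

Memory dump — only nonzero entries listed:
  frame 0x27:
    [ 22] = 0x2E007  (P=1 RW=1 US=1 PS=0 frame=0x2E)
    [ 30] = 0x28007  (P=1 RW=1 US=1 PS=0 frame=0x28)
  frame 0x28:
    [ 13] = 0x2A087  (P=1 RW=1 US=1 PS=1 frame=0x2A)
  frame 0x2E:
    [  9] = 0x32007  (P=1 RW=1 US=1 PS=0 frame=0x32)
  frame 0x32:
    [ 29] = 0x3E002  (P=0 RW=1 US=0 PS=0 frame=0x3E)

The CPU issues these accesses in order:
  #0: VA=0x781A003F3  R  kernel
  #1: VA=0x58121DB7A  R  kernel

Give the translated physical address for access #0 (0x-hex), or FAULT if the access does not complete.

Trace:
#0 VA=0x781A003F3 (r,kernel):
  [0] read 0x27 idx=30: raw=0x28007 flags P=1 W=1 U=1 S=0
  [1] read 0x28 idx=13: raw=0x2A087 flags P=1 W=1 U=1 S=1
  ✓ 0x2A3F3 (huge @L1)  — 2 lookups
#1 VA=0x58121DB7A (r,kernel):
  [0] read 0x27 idx=22: raw=0x2E007 flags P=1 W=1 U=1 S=0
  [1] read 0x2E idx=9: raw=0x32007 flags P=1 W=1 U=1 S=0
  [2] read 0x32 idx=29: raw=0x3E002 flags P=0 W=1 U=0 S=0
  → PAGE_NOT_PRESENT  (3 entries read)

Access #0 PA: 0x2A3F3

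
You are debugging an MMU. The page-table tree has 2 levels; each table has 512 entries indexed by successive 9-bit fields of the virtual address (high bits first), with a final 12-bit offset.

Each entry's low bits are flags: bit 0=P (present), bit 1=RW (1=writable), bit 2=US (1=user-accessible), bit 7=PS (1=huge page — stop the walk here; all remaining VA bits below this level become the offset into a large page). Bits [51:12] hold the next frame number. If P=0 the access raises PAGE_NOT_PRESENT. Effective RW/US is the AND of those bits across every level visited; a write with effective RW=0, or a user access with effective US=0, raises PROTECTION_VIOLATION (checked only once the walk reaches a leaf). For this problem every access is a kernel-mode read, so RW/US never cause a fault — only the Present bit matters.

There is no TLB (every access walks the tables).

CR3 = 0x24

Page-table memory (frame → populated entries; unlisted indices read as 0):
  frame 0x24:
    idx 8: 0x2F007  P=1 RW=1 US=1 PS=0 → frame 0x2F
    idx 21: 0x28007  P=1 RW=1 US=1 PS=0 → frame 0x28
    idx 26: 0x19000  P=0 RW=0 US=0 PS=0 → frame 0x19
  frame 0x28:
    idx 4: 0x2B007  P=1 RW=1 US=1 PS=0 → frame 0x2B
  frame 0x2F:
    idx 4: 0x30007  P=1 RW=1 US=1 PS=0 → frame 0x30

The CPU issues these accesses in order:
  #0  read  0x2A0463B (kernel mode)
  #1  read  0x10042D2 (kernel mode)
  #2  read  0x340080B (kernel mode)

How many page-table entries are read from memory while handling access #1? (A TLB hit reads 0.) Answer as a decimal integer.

Walk each access:
#0 VA=0x2A0463B (r,kernel):
  lvl0: tbl 0x24, slot 21 ⇒ 0x28007 (P1/RW1/US1/PS0)
  lvl1: tbl 0x28, slot 4 ⇒ 0x2B007 (P1/RW1/US1/PS0)
  ⇒ phys 0x2B63B  [2 reads]
#1 VA=0x10042D2 (r,kernel):
  lvl0: tbl 0x24, slot 8 ⇒ 0x2F007 (P1/RW1/US1/PS0)
  lvl1: tbl 0x2F, slot 4 ⇒ 0x30007 (P1/RW1/US1/PS0)
  ⇒ phys 0x302D2  [2 reads]
#2 VA=0x340080B (r,kernel):
  lvl0: tbl 0x24, slot 26 ⇒ 0x19000 (P0/RW0/US0/PS0)
  ⇒ fault: PAGE_NOT_PRESENT  — 1 lookups

Entries read for #1: 2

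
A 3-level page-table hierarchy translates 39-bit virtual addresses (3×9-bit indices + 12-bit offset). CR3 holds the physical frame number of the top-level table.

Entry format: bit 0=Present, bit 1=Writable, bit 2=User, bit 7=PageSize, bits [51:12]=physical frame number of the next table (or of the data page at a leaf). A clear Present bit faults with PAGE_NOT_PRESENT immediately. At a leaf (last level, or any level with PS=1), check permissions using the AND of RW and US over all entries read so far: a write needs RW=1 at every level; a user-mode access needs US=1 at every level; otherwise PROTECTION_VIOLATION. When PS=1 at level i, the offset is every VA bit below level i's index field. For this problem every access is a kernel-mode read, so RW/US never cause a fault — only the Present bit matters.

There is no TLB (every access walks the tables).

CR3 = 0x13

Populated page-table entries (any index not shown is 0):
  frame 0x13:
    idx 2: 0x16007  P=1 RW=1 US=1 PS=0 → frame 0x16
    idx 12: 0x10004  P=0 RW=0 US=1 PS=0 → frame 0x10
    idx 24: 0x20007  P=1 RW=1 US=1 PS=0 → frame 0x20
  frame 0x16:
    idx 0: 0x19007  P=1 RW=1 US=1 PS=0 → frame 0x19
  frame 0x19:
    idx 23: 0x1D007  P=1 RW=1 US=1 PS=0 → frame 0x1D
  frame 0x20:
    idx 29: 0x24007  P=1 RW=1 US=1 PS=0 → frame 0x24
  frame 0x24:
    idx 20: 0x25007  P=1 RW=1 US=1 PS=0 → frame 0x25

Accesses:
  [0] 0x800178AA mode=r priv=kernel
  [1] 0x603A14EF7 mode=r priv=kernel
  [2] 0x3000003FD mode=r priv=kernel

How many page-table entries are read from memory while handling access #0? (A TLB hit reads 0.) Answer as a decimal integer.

Trace:
#0 VA=0x800178AA (r,kernel):
  lvl0: tbl 0x13, slot 2 ⇒ 0x16007 (P1/RW1/US1/PS0)
  lvl1: tbl 0x16, slot 0 ⇒ 0x19007 (P1/RW1/US1/PS0)
  lvl2: tbl 0x19, slot 23 ⇒ 0x1D007 (P1/RW1/US1/PS0)
  ⇒ phys 0x1D8AA  [3 reads]
#1 VA=0x603A14EF7 (r,kernel):
  lvl0: tbl 0x13, slot 24 ⇒ 0x20007 (P1/RW1/US1/PS0)
  lvl1: tbl 0x20, slot 29 ⇒ 0x24007 (P1/RW1/US1/PS0)
  lvl2: tbl 0x24, slot 20 ⇒ 0x25007 (P1/RW1/US1/PS0)
  ⇒ phys 0x25EF7  [3 reads]
#2 VA=0x3000003FD (r,kernel):
  lvl0: tbl 0x13, slot 12 ⇒ 0x10004 (P0/RW0/US1/PS0)
  → PAGE_NOT_PRESENT  (1 entries read)

Entries read for #0: 3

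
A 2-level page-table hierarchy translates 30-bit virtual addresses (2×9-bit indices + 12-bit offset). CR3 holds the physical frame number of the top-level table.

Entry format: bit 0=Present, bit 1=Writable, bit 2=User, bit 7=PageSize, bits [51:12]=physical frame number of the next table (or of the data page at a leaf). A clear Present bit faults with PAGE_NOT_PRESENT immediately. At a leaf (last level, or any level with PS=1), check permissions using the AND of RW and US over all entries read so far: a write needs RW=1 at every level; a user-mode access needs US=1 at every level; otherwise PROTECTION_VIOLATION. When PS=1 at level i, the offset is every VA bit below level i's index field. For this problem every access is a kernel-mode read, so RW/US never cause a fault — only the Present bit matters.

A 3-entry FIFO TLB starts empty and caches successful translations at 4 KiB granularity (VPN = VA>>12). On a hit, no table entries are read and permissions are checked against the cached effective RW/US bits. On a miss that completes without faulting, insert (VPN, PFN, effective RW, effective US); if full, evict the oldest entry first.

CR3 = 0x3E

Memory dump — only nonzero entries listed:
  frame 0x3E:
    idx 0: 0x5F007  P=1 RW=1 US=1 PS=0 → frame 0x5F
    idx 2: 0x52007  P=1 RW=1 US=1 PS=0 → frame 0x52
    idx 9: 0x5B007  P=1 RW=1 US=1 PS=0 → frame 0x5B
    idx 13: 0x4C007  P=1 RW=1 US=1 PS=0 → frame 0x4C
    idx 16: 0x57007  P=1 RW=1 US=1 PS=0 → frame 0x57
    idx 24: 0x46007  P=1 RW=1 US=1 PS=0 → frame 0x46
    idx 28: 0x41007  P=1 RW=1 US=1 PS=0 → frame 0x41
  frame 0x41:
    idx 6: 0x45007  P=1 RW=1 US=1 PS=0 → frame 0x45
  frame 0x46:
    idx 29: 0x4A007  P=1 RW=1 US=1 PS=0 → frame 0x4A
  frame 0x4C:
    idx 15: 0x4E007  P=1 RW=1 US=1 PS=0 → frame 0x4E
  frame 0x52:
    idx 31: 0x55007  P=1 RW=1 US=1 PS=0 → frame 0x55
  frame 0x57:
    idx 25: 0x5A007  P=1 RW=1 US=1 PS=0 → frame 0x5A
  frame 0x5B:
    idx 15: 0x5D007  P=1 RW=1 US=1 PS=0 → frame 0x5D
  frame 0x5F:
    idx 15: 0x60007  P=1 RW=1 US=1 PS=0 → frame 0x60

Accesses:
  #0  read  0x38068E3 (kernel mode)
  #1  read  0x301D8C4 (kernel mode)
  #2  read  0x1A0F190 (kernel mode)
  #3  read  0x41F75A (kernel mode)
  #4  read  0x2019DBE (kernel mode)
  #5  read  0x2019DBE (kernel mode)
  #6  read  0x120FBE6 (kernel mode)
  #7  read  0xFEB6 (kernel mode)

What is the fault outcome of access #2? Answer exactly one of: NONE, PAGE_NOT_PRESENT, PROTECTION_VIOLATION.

Walk each access:
#0 VA=0x38068E3 (r,kernel):
  L0: frame=0x3E idx=28 entry=0x41007 [P=1 RW=1 US=1 PS=0]
  L1: frame=0x41 idx=6 entry=0x45007 [P=1 RW=1 US=1 PS=0]
  → PA=0x458E3  (2 entries read)
#1 VA=0x301D8C4 (r,kernel):
  L0: frame=0x3E idx=24 entry=0x46007 [P=1 RW=1 US=1 PS=0]
  L1: frame=0x46 idx=29 entry=0x4A007 [P=1 RW=1 US=1 PS=0]
  → PA=0x4A8C4  (2 entries read)
#2 VA=0x1A0F190 (r,kernel):
  L0: frame=0x3E idx=13 entry=0x4C007 [P=1 RW=1 US=1 PS=0]
  L1: frame=0x4C idx=15 entry=0x4E007 [P=1 RW=1 US=1 PS=0]
  → PA=0x4E190  (2 entries read)
#3 VA=0x41F75A (r,kernel):
  L0: frame=0x3E idx=2 entry=0x52007 [P=1 RW=1 US=1 PS=0]
  L1: frame=0x52 idx=31 entry=0x55007 [P=1 RW=1 US=1 PS=0]
  → PA=0x5575A  (2 entries read)
#4 VA=0x2019DBE (r,kernel):
  L0: frame=0x3E idx=16 entry=0x57007 [P=1 RW=1 US=1 PS=0]
  L1: frame=0x57 idx=25 entry=0x5A007 [P=1 RW=1 US=1 PS=0]
  → PA=0x5ADBE  (2 entries read)
#5 VA=0x2019DBE (r,kernel):
  TLB hit vpn=0x2019 → PA=0x5ADBE
#6 VA=0x120FBE6 (r,kernel):
  L0: frame=0x3E idx=9 entry=0x5B007 [P=1 RW=1 US=1 PS=0]
  L1: frame=0x5B idx=15 entry=0x5D007 [P=1 RW=1 US=1 PS=0]
  → PA=0x5DBE6  (2 entries read)
#7 VA=0xFEB6 (r,kernel):
  L0: frame=0x3E idx=0 entry=0x5F007 [P=1 RW=1 US=1 PS=0]
  L1: frame=0x5F idx=15 entry=0x60007 [P=1 RW=1 US=1 PS=0]
  → PA=0x60EB6  (2 entries read)

Access #2 fault: NONE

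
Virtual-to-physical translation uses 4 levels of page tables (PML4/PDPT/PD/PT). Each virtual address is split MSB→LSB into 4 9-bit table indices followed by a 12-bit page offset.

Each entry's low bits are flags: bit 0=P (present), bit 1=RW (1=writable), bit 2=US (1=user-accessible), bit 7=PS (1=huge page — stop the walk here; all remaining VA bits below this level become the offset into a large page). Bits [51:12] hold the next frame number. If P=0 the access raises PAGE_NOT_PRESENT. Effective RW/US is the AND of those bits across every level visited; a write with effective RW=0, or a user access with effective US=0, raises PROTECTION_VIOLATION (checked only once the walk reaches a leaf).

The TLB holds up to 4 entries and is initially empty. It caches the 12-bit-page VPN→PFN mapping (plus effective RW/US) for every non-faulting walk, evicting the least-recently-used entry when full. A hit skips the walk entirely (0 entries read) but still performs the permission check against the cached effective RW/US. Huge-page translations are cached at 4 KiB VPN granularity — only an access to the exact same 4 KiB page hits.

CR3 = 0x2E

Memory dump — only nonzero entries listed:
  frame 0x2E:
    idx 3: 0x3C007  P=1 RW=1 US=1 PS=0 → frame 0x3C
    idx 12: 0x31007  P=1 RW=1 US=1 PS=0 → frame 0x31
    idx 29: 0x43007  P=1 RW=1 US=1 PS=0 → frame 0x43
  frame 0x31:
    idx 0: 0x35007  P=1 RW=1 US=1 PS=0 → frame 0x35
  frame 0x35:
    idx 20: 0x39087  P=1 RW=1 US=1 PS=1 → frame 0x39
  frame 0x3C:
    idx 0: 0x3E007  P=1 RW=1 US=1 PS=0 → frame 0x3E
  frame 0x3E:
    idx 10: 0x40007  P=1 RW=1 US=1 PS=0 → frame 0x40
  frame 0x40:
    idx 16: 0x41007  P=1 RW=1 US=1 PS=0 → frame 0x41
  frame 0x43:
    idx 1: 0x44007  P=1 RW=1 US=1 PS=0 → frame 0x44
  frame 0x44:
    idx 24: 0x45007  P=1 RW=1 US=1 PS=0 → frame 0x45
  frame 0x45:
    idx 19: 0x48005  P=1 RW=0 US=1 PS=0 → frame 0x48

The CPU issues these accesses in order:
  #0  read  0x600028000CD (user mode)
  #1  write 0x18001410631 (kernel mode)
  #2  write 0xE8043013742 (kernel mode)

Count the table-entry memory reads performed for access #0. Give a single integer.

Trace:
#0 VA=0x600028000CD (r,user):
  L0 @0x2E[12] → 0x31007  P=1,RW=1,US=1,PS=0
  L1 @0x31[0] → 0x35007  P=1,RW=1,US=1,PS=0
  L2 @0x35[20] → 0x39087  P=1,RW=1,US=1,PS=1
  ⇒ phys 0x390CD (huge @L2)  [3 reads]
#1 VA=0x18001410631 (w,kernel):
  L0 @0x2E[3] → 0x3C007  P=1,RW=1,US=1,PS=0
  L1 @0x3C[0] → 0x3E007  P=1,RW=1,US=1,PS=0
  L2 @0x3E[10] → 0x40007  P=1,RW=1,US=1,PS=0
  L3 @0x40[16] → 0x41007  P=1,RW=1,US=1,PS=0
  ⇒ phys 0x41631  [4 reads]
#2 VA=0xE8043013742 (w,kernel):
  L0 @0x2E[29] → 0x43007  P=1,RW=1,US=1,PS=0
  L1 @0x43[1] → 0x44007  P=1,RW=1,US=1,PS=0
  L2 @0x44[24] → 0x45007  P=1,RW=1,US=1,PS=0
  L3 @0x45[19] → 0x48005  P=1,RW=0,US=1,PS=0
  → PROTECTION_VIOLATION  (4 entries read)

Entries read for #0: 3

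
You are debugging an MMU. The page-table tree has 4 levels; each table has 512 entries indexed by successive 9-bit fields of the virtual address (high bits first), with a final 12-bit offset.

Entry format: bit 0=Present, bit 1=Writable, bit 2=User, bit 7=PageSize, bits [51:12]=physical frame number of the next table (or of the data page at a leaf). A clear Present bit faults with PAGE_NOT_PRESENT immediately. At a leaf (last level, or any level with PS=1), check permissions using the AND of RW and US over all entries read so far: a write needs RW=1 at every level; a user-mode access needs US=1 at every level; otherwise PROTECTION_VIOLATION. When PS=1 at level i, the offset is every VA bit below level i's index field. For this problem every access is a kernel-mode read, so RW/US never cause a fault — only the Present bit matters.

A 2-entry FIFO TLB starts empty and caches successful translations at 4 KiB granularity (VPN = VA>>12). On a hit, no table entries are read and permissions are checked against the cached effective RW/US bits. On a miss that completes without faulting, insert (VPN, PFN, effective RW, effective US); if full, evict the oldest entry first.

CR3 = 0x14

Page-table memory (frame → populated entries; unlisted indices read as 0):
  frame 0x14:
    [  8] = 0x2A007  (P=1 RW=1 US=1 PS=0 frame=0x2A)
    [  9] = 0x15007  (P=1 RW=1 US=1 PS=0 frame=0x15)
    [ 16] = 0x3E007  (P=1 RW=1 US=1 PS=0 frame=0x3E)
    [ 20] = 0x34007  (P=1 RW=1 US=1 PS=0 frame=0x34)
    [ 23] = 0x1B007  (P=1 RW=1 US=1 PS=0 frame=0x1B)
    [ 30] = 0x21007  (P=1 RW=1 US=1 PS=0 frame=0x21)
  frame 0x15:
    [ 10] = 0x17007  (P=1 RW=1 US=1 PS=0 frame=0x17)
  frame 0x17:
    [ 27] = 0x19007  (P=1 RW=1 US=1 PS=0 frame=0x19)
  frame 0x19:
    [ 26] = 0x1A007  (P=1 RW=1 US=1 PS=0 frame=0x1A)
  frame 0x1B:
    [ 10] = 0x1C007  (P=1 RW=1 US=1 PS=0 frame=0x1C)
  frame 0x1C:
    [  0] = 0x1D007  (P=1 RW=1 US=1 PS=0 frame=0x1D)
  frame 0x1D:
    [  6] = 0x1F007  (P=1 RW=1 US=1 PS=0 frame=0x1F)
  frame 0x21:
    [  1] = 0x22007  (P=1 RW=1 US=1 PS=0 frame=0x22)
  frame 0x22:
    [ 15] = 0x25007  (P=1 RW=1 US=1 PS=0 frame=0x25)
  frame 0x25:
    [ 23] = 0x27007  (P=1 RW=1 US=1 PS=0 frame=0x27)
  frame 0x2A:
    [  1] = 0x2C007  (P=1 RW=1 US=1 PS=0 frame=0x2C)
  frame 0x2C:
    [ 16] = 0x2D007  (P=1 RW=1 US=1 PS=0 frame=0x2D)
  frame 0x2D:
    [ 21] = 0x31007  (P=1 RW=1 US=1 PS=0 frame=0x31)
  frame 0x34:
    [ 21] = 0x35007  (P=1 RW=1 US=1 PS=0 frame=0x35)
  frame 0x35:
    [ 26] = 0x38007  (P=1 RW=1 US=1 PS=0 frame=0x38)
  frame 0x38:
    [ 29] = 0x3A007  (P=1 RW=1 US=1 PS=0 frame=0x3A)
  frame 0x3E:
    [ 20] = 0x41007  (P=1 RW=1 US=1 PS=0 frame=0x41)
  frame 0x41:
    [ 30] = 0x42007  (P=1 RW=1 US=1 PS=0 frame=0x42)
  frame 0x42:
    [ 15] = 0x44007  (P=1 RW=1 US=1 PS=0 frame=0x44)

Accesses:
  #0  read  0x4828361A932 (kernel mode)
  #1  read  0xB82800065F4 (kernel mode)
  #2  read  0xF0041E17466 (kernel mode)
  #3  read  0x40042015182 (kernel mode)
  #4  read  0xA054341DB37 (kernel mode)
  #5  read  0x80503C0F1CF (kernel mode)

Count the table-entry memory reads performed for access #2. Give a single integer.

Per-access translation:
#0 VA=0x4828361A932 (r,kernel):
  [0] read 0x14 idx=9: raw=0x15007 flags P=1 W=1 U=1 S=0
  [1] read 0x15 idx=10: raw=0x17007 flags P=1 W=1 U=1 S=0
  [2] read 0x17 idx=27: raw=0x19007 flags P=1 W=1 U=1 S=0
  [3] read 0x19 idx=26: raw=0x1A007 flags P=1 W=1 U=1 S=0
  → PA=0x1A932  (4 entries read)
#1 VA=0xB82800065F4 (r,kernel):
  [0] read 0x14 idx=23: raw=0x1B007 flags P=1 W=1 U=1 S=0
  [1] read 0x1B idx=10: raw=0x1C007 flags P=1 W=1 U=1 S=0
  [2] read 0x1C idx=0: raw=0x1D007 flags P=1 W=1 U=1 S=0
  [3] read 0x1D idx=6: raw=0x1F007 flags P=1 W=1 U=1 S=0
  → PA=0x1F5F4  (4 entries read)
#2 VA=0xF0041E17466 (r,kernel):
  [0] read 0x14 idx=30: raw=0x21007 flags P=1 W=1 U=1 S=0
  [1] read 0x21 idx=1: raw=0x22007 flags P=1 W=1 U=1 S=0
  [2] read 0x22 idx=15: raw=0x25007 flags P=1 W=1 U=1 S=0
  [3] read 0x25 idx=23: raw=0x27007 flags P=1 W=1 U=1 S=0
  → PA=0x27466  (4 entries read)
#3 VA=0x40042015182 (r,kernel):
  [0] read 0x14 idx=8: raw=0x2A007 flags P=1 W=1 U=1 S=0
  [1] read 0x2A idx=1: raw=0x2C007 flags P=1 W=1 U=1 S=0
  [2] read 0x2C idx=16: raw=0x2D007 flags P=1 W=1 U=1 S=0
  [3] read 0x2D idx=21: raw=0x31007 flags P=1 W=1 U=1 S=0
  → PA=0x31182  (4 entries read)
#4 VA=0xA054341DB37 (r,kernel):
  [0] read 0x14 idx=20: raw=0x34007 flags P=1 W=1 U=1 S=0
  [1] read 0x34 idx=21: raw=0x35007 flags P=1 W=1 U=1 S=0
  [2] read 0x35 idx=26: raw=0x38007 flags P=1 W=1 U=1 S=0
  [3] read 0x38 idx=29: raw=0x3A007 flags P=1 W=1 U=1 S=0
  → PA=0x3AB37  (4 entries read)
#5 VA=0x80503C0F1CF (r,kernel):
  [0] read 0x14 idx=16: raw=0x3E007 flags P=1 W=1 U=1 S=0
  [1] read 0x3E idx=20: raw=0x41007 flags P=1 W=1 U=1 S=0
  [2] read 0x41 idx=30: raw=0x42007 flags P=1 W=1 U=1 S=0
  [3] read 0x42 idx=15: raw=0x44007 flags P=1 W=1 U=1 S=0
  → PA=0x441CF  (4 entries read)

Entries read for #2: 4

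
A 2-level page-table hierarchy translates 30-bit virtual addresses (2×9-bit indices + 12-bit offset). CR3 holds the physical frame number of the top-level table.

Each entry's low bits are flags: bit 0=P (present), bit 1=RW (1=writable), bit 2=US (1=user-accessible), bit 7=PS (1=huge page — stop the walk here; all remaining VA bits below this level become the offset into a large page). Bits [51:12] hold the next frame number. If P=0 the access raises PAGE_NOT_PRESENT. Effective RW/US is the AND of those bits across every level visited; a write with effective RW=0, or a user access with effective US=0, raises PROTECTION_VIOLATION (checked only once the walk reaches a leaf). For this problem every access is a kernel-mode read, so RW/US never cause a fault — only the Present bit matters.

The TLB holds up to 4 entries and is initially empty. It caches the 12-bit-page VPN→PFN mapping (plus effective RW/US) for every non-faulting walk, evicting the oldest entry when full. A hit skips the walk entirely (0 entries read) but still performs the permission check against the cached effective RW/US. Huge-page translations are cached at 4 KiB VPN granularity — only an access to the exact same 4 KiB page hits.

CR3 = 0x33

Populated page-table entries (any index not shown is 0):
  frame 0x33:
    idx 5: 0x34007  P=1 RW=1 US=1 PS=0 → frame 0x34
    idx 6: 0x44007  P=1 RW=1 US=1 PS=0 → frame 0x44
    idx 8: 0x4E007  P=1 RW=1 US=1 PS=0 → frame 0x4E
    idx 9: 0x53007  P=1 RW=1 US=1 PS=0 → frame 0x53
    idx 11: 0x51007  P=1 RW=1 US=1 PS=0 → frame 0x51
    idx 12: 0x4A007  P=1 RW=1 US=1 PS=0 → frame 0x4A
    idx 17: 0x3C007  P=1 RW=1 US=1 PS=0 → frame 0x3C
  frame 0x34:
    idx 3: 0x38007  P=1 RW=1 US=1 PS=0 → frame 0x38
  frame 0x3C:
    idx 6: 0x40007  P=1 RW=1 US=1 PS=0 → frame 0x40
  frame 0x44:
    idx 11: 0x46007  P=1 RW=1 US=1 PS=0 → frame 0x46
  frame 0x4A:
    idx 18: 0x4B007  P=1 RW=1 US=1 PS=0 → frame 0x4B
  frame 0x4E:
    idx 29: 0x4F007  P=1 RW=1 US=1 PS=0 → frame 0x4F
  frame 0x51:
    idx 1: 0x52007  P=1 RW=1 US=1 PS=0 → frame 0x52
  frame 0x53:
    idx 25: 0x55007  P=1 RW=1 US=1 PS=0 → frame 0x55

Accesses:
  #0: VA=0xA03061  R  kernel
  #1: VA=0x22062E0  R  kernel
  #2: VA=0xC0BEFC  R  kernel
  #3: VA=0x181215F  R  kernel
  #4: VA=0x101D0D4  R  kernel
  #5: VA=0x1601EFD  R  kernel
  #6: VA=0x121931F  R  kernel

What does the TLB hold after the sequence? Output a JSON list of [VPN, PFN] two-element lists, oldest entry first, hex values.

Walk each access:
#0 VA=0xA03061 (r,kernel):
  [0] read 0x33 idx=5: raw=0x34007 flags P=1 W=1 U=1 S=0
  [1] read 0x34 idx=3: raw=0x38007 flags P=1 W=1 U=1 S=0
  → PA=0x38061  (2 entries read)
#1 VA=0x22062E0 (r,kernel):
  [0] read 0x33 idx=17: raw=0x3C007 flags P=1 W=1 U=1 S=0
  [1] read 0x3C idx=6: raw=0x40007 flags P=1 W=1 U=1 S=0
  → PA=0x402E0  (2 entries read)
#2 VA=0xC0BEFC (r,kernel):
  [0] read 0x33 idx=6: raw=0x44007 flags P=1 W=1 U=1 S=0
  [1] read 0x44 idx=11: raw=0x46007 flags P=1 W=1 U=1 S=0
  → PA=0x46EFC  (2 entries read)
#3 VA=0x181215F (r,kernel):
  [0] read 0x33 idx=12: raw=0x4A007 flags P=1 W=1 U=1 S=0
  [1] read 0x4A idx=18: raw=0x4B007 flags P=1 W=1 U=1 S=0
  → PA=0x4B15F  (2 entries read)
#4 VA=0x101D0D4 (r,kernel):
  [0] read 0x33 idx=8: raw=0x4E007 flags P=1 W=1 U=1 S=0
  [1] read 0x4E idx=29: raw=0x4F007 flags P=1 W=1 U=1 S=0
  → PA=0x4F0D4  (2 entries read)
#5 VA=0x1601EFD (r,kernel):
  [0] read 0x33 idx=11: raw=0x51007 flags P=1 W=1 U=1 S=0
  [1] read 0x51 idx=1: raw=0x52007 flags P=1 W=1 U=1 S=0
  → PA=0x52EFD  (2 entries read)
#6 VA=0x121931F (r,kernel):
  [0] read 0x33 idx=9: raw=0x53007 flags P=1 W=1 U=1 S=0
  [1] read 0x53 idx=25: raw=0x55007 flags P=1 W=1 U=1 S=0
  → PA=0x5531F  (2 entries read)

TLB: [["0x1812", "0x4B"], ["0x101D", "0x4F"], ["0x1601", "0x52"], ["0x1219", "0x55"]]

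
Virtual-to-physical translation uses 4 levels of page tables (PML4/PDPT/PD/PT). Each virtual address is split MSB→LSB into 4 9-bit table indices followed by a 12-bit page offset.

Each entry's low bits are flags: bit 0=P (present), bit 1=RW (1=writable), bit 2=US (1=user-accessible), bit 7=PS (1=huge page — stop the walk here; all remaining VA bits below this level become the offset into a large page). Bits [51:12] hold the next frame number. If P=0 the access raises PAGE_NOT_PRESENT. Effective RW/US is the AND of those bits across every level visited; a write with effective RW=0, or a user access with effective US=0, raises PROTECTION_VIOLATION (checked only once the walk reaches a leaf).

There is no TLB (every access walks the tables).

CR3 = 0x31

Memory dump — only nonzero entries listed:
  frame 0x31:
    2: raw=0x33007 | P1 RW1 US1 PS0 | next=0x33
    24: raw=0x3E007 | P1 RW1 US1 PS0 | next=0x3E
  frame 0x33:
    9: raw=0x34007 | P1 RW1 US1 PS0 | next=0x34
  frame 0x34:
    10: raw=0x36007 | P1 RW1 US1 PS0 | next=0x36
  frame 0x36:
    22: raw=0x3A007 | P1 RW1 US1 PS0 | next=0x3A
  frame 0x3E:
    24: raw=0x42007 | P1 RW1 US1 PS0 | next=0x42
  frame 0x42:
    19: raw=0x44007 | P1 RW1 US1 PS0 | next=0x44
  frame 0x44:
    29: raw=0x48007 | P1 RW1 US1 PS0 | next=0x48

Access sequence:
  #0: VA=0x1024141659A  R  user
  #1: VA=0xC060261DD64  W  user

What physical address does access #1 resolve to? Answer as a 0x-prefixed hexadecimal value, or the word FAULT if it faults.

Trace:
#0 VA=0x1024141659A (r,user):
  lvl0: tbl 0x31, slot 2 ⇒ 0x33007 (P1/RW1/US1/PS0)
  lvl1: tbl 0x33, slot 9 ⇒ 0x34007 (P1/RW1/US1/PS0)
  lvl2: tbl 0x34, slot 10 ⇒ 0x36007 (P1/RW1/US1/PS0)
  lvl3: tbl 0x36, slot 22 ⇒ 0x3A007 (P1/RW1/US1/PS0)
  → PA=0x3A59A  (4 entries read)
#1 VA=0xC060261DD64 (w,user):
  lvl0: tbl 0x31, slot 24 ⇒ 0x3E007 (P1/RW1/US1/PS0)
  lvl1: tbl 0x3E, slot 24 ⇒ 0x42007 (P1/RW1/US1/PS0)
  lvl2: tbl 0x42, slot 19 ⇒ 0x44007 (P1/RW1/US1/PS0)
  lvl3: tbl 0x44, slot 29 ⇒ 0x48007 (P1/RW1/US1/PS0)
  → PA=0x48D64  (4 entries read)

Access #1 PA: 0x48D64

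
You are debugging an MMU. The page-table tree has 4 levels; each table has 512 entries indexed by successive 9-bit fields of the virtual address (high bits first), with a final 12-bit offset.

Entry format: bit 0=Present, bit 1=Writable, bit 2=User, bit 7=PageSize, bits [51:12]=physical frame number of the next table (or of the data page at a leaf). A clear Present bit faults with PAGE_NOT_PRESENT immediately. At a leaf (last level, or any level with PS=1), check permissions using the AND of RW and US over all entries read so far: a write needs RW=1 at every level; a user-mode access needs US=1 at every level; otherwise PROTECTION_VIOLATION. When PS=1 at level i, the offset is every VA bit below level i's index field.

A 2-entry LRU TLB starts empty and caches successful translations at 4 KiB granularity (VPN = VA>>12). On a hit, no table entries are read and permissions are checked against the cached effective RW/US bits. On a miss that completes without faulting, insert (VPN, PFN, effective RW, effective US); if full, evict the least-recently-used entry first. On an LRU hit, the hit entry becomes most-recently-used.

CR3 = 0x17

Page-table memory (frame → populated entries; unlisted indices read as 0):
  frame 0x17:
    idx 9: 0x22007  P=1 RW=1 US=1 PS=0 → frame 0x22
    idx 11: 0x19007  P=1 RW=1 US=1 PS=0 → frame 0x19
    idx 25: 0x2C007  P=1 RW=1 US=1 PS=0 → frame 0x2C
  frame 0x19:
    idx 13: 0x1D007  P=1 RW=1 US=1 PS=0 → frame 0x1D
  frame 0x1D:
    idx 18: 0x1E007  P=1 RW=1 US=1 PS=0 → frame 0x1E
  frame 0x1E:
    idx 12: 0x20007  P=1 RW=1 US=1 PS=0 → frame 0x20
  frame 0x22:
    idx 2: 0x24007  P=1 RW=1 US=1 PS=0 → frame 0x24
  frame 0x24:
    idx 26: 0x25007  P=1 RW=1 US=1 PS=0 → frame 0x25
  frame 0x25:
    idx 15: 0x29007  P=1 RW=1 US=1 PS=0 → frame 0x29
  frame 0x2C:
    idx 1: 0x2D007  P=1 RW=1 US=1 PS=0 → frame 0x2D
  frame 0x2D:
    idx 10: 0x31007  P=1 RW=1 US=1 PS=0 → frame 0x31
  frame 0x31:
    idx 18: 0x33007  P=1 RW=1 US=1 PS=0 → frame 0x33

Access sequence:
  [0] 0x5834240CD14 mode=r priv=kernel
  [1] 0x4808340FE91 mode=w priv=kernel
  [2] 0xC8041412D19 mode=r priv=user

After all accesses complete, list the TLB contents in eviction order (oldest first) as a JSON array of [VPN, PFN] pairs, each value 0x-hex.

Walk each access:
#0 VA=0x5834240CD14 (r,kernel):
  [0] read 0x17 idx=11: raw=0x19007 flags P=1 W=1 U=1 S=0
  [1] read 0x19 idx=13: raw=0x1D007 flags P=1 W=1 U=1 S=0
  [2] read 0x1D idx=18: raw=0x1E007 flags P=1 W=1 U=1 S=0
  [3] read 0x1E idx=12: raw=0x20007 flags P=1 W=1 U=1 S=0
  ⇒ phys 0x20D14  [4 reads]
#1 VA=0x4808340FE91 (w,kernel):
  [0] read 0x17 idx=9: raw=0x22007 flags P=1 W=1 U=1 S=0
  [1] read 0x22 idx=2: raw=0x24007 flags P=1 W=1 U=1 S=0
  [2] read 0x24 idx=26: raw=0x25007 flags P=1 W=1 U=1 S=0
  [3] read 0x25 idx=15: raw=0x29007 flags P=1 W=1 U=1 S=0
  ⇒ phys 0x29E91  [4 reads]
#2 VA=0xC8041412D19 (r,user):
  [0] read 0x17 idx=25: raw=0x2C007 flags P=1 W=1 U=1 S=0
  [1] read 0x2C idx=1: raw=0x2D007 flags P=1 W=1 U=1 S=0
  [2] read 0x2D idx=10: raw=0x31007 flags P=1 W=1 U=1 S=0
  [3] read 0x31 idx=18: raw=0x33007 flags P=1 W=1 U=1 S=0
  ⇒ phys 0x33D19  [4 reads]

TLB: [["0x4808340F", "0x29"], ["0xC8041412", "0x33"]]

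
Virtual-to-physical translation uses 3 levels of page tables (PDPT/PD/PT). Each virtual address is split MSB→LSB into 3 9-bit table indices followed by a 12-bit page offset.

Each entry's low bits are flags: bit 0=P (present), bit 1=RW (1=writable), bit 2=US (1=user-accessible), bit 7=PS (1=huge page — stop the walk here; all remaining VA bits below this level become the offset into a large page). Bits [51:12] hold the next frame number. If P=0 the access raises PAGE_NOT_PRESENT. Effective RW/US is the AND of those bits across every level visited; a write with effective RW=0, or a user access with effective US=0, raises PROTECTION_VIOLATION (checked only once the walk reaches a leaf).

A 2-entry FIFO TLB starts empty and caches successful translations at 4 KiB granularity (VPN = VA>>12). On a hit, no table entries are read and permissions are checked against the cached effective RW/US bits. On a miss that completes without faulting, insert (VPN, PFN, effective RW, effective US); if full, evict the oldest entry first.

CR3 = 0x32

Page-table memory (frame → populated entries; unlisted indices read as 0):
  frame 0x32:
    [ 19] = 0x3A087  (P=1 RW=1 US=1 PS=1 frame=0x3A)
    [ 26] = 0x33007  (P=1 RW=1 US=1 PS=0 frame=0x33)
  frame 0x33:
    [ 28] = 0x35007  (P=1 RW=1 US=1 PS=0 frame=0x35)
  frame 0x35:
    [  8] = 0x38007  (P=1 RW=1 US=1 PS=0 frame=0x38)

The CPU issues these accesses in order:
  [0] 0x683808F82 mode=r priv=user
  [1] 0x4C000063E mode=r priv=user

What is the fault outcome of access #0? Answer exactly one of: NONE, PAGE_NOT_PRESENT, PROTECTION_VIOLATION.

Per-access translation:
#0 VA=0x683808F82 (r,user):
  L0: frame=0x32 idx=26 entry=0x33007 [P=1 RW=1 US=1 PS=0]
  L1: frame=0x33 idx=28 entry=0x35007 [P=1 RW=1 US=1 PS=0]
  L2: frame=0x35 idx=8 entry=0x38007 [P=1 RW=1 US=1 PS=0]
  → PA=0x38F82  (3 entries read)
#1 VA=0x4C000063E (r,user):
  L0: frame=0x32 idx=19 entry=0x3A087 [P=1 RW=1 US=1 PS=1]
  → PA=0x3A63E (huge @L0)  (1 entries read)

Access #0 fault: NONE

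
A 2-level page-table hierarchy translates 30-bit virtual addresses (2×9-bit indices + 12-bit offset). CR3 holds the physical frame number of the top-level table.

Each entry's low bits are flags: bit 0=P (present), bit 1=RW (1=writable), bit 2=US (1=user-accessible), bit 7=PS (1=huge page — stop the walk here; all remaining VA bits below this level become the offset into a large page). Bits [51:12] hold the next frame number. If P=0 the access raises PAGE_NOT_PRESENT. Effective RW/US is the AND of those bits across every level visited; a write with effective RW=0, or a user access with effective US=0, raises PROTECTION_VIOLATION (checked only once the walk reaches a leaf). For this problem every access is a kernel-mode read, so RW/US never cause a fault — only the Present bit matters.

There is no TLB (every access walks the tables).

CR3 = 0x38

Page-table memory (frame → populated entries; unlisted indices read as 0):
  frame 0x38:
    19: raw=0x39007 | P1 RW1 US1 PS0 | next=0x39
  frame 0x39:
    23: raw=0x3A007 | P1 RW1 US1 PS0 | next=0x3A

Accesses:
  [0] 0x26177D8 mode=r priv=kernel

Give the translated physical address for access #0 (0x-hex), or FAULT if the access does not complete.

Trace:
#0 VA=0x26177D8 (r,kernel):
  L0 @0x38[19] → 0x39007  P=1,RW=1,US=1,PS=0
  L1 @0x39[23] → 0x3A007  P=1,RW=1,US=1,PS=0
  ⇒ phys 0x3A7D8  [2 reads]

Access #0 PA: 0x3A7D8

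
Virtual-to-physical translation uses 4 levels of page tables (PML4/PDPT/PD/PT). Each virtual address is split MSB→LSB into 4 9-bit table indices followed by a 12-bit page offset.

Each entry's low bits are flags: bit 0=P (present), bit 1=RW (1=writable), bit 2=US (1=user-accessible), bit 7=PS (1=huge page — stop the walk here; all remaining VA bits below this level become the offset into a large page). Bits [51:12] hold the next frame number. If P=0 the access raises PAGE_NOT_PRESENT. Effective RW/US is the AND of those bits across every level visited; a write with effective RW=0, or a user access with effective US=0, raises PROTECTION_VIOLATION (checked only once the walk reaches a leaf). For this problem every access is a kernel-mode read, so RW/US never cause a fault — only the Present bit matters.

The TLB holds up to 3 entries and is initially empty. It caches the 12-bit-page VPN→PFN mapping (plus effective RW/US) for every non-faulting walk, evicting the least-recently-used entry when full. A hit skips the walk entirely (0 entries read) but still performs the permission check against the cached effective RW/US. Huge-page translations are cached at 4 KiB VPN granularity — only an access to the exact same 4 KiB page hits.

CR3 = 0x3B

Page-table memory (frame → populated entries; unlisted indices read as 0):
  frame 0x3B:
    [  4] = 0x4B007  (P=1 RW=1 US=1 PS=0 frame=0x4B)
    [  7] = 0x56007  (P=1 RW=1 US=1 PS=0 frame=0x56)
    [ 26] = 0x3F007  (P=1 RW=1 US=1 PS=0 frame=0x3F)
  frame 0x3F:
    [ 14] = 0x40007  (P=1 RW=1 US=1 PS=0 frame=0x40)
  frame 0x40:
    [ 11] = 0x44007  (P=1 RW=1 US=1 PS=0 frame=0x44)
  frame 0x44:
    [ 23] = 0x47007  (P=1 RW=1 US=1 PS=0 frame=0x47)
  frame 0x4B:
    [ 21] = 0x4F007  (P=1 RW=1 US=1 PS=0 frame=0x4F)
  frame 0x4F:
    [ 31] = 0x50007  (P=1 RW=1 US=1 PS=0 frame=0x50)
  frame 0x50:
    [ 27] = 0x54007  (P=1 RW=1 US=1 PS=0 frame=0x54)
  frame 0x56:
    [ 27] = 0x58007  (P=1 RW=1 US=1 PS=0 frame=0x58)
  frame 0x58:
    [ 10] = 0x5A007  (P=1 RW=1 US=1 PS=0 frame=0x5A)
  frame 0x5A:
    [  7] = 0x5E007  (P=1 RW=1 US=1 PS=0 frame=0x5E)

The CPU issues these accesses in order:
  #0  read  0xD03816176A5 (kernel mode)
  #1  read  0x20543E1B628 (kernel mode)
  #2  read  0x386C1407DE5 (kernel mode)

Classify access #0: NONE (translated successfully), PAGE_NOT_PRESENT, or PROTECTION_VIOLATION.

Trace:
#0 VA=0xD03816176A5 (r,kernel):
  [0] read 0x3B idx=26: raw=0x3F007 flags P=1 W=1 U=1 S=0
  [1] read 0x3F idx=14: raw=0x40007 flags P=1 W=1 U=1 S=0
  [2] read 0x40 idx=11: raw=0x44007 flags P=1 W=1 U=1 S=0
  [3] read 0x44 idx=23: raw=0x47007 flags P=1 W=1 U=1 S=0
  ⇒ phys 0x476A5  [4 reads]
#1 VA=0x20543E1B628 (r,kernel):
  [0] read 0x3B idx=4: raw=0x4B007 flags P=1 W=1 U=1 S=0
  [1] read 0x4B idx=21: raw=0x4F007 flags P=1 W=1 U=1 S=0
  [2] read 0x4F idx=31: raw=0x50007 flags P=1 W=1 U=1 S=0
  [3] read 0x50 idx=27: raw=0x54007 flags P=1 W=1 U=1 S=0
  ⇒ phys 0x54628  [4 reads]
#2 VA=0x386C1407DE5 (r,kernel):
  [0] read 0x3B idx=7: raw=0x56007 flags P=1 W=1 U=1 S=0
  [1] read 0x56 idx=27: raw=0x58007 flags P=1 W=1 U=1 S=0
  [2] read 0x58 idx=10: raw=0x5A007 flags P=1 W=1 U=1 S=0
  [3] read 0x5A idx=7: raw=0x5E007 flags P=1 W=1 U=1 S=0
  ⇒ phys 0x5EDE5  [4 reads]

Access #0 fault: NONE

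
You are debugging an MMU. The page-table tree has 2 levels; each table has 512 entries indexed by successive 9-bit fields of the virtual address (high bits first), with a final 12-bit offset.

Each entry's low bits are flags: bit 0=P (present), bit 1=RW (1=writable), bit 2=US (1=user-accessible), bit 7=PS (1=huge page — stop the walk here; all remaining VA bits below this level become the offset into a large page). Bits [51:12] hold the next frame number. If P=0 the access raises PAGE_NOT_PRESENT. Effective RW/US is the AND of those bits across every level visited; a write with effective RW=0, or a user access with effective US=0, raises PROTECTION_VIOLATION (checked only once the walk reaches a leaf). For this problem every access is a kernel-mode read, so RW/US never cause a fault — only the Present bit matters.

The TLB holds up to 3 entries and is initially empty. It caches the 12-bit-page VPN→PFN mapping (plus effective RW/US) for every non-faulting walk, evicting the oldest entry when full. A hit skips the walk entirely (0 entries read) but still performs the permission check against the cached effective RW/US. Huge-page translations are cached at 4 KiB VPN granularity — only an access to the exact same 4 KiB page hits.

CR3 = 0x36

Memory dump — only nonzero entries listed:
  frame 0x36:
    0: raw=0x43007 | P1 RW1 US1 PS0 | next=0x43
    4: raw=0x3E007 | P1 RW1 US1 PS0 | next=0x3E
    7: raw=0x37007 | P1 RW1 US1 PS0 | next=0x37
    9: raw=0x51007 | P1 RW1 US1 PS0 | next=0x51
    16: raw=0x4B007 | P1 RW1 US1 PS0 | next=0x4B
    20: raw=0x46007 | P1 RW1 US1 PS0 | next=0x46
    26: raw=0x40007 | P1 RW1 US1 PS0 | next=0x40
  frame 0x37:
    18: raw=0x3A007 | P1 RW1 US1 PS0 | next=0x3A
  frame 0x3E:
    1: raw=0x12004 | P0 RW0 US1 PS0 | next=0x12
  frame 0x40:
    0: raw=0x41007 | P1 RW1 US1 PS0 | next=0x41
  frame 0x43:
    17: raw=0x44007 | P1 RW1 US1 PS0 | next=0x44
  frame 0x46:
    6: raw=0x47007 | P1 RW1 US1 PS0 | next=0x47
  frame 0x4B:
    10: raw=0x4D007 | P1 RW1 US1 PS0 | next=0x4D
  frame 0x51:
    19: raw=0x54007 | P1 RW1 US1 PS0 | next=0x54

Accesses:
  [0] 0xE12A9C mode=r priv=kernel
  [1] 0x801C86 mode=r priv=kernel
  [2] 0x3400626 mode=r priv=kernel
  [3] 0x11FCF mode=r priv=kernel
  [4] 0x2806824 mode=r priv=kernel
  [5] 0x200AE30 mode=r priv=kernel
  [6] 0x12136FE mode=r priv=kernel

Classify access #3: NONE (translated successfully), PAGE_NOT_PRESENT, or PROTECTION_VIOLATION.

Walk each access:
#0 VA=0xE12A9C (r,kernel):
  L0: frame=0x36 idx=7 entry=0x37007 [P=1 RW=1 US=1 PS=0]
  L1: frame=0x37 idx=18 entry=0x3A007 [P=1 RW=1 US=1 PS=0]
  ✓ 0x3AA9C  — 2 lookups
#1 VA=0x801C86 (r,kernel):
  L0: frame=0x36 idx=4 entry=0x3E007 [P=1 RW=1 US=1 PS=0]
  L1: frame=0x3E idx=1 entry=0x12004 [P=0 RW=0 US=1 PS=0]
  ⇒ fault: PAGE_NOT_PRESENT  — 2 lookups
#2 VA=0x3400626 (r,kernel):
  L0: frame=0x36 idx=26 entry=0x40007 [P=1 RW=1 US=1 PS=0]
  L1: frame=0x40 idx=0 entry=0x41007 [P=1 RW=1 US=1 PS=0]
  ✓ 0x41626  — 2 lookups
#3 VA=0x11FCF (r,kernel):
  L0: frame=0x36 idx=0 entry=0x43007 [P=1 RW=1 US=1 PS=0]
  L1: frame=0x43 idx=17 entry=0x44007 [P=1 RW=1 US=1 PS=0]
  ✓ 0x44FCF  — 2 lookups
#4 VA=0x2806824 (r,kernel):
  L0: frame=0x36 idx=20 entry=0x46007 [P=1 RW=1 US=1 PS=0]
  L1: frame=0x46 idx=6 entry=0x47007 [P=1 RW=1 US=1 PS=0]
  ✓ 0x47824  — 2 lookups
#5 VA=0x200AE30 (r,kernel):
  L0: frame=0x36 idx=16 entry=0x4B007 [P=1 RW=1 US=1 PS=0]
  L1: frame=0x4B idx=10 entry=0x4D007 [P=1 RW=1 US=1 PS=0]
  ✓ 0x4DE30  — 2 lookups
#6 VA=0x12136FE (r,kernel):
  L0: frame=0x36 idx=9 entry=0x51007 [P=1 RW=1 US=1 PS=0]
  L1: frame=0x51 idx=19 entry=0x54007 [P=1 RW=1 US=1 PS=0]
  ✓ 0x546FE  — 2 lookups

Access #3 fault: NONE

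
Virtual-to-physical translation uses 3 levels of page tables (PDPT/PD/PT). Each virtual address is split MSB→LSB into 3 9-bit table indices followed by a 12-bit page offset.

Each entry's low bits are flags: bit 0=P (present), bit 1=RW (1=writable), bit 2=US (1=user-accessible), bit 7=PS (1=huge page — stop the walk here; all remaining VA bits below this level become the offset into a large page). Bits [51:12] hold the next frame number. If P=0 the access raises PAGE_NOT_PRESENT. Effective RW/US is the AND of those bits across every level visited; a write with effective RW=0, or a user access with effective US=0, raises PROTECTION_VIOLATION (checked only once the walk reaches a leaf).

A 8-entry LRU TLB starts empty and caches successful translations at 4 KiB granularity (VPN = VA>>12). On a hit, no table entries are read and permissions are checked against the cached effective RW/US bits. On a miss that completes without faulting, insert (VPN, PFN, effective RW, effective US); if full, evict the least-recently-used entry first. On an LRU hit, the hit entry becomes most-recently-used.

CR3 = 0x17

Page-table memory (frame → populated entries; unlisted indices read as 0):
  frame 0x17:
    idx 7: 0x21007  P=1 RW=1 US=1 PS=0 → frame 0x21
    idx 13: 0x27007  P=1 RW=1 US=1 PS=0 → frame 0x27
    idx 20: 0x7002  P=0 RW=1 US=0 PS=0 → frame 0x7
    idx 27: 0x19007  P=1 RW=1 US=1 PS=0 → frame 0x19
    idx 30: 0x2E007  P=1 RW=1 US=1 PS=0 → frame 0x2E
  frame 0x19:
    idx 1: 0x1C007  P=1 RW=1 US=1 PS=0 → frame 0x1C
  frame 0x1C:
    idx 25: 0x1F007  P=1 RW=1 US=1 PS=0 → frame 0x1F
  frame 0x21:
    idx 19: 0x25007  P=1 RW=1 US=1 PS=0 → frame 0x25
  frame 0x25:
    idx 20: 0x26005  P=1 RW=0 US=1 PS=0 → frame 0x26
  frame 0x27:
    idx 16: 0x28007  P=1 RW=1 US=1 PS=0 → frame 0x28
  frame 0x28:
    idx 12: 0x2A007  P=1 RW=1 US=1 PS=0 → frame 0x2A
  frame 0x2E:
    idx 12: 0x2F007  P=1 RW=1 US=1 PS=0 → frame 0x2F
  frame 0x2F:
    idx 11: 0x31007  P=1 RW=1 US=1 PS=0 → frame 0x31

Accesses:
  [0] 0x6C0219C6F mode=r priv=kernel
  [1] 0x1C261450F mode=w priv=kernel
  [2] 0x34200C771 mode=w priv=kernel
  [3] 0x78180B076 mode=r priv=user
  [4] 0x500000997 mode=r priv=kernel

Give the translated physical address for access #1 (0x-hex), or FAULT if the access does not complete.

Trace:
#0 VA=0x6C0219C6F (r,kernel):
  lvl0: tbl 0x17, slot 27 ⇒ 0x19007 (P1/RW1/US1/PS0)
  lvl1: tbl 0x19, slot 1 ⇒ 0x1C007 (P1/RW1/US1/PS0)
  lvl2: tbl 0x1C, slot 25 ⇒ 0x1F007 (P1/RW1/US1/PS0)
  ⇒ phys 0x1FC6F  [3 reads]
#1 VA=0x1C261450F (w,kernel):
  lvl0: tbl 0x17, slot 7 ⇒ 0x21007 (P1/RW1/US1/PS0)
  lvl1: tbl 0x21, slot 19 ⇒ 0x25007 (P1/RW1/US1/PS0)
  lvl2: tbl 0x25, slot 20 ⇒ 0x26005 (P1/RW0/US1/PS0)
  → PROTECTION_VIOLATION  (3 entries read)
#2 VA=0x34200C771 (w,kernel):
  lvl0: tbl 0x17, slot 13 ⇒ 0x27007 (P1/RW1/US1/PS0)
  lvl1: tbl 0x27, slot 16 ⇒ 0x28007 (P1/RW1/US1/PS0)
  lvl2: tbl 0x28, slot 12 ⇒ 0x2A007 (P1/RW1/US1/PS0)
  ⇒ phys 0x2A771  [3 reads]
#3 VA=0x78180B076 (r,user):
  lvl0: tbl 0x17, slot 30 ⇒ 0x2E007 (P1/RW1/US1/PS0)
  lvl1: tbl 0x2E, slot 12 ⇒ 0x2F007 (P1/RW1/US1/PS0)
  lvl2: tbl 0x2F, slot 11 ⇒ 0x31007 (P1/RW1/US1/PS0)
  ⇒ phys 0x31076  [3 reads]
#4 VA=0x500000997 (r,kernel):
  lvl0: tbl 0x17, slot 20 ⇒ 0x7002 (P0/RW1/US0/PS0)
  → PAGE_NOT_PRESENT  (1 entries read)

Access #1 PA: FAULT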